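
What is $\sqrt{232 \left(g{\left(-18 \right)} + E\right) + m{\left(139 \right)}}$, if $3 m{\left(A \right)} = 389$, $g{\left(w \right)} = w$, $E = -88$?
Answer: $\frac{i \sqrt{220161}}{3} \approx 156.4 i$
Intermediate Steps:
$m{\left(A \right)} = \frac{389}{3}$ ($m{\left(A \right)} = \frac{1}{3} \cdot 389 = \frac{389}{3}$)
$\sqrt{232 \left(g{\left(-18 \right)} + E\right) + m{\left(139 \right)}} = \sqrt{232 \left(-18 - 88\right) + \frac{389}{3}} = \sqrt{232 \left(-106\right) + \frac{389}{3}} = \sqrt{-24592 + \frac{389}{3}} = \sqrt{- \frac{73387}{3}} = \frac{i \sqrt{220161}}{3}$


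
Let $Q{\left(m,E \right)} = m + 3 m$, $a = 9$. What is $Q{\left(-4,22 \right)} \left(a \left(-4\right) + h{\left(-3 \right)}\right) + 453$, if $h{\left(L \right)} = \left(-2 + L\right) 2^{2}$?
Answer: $1349$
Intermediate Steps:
$h{\left(L \right)} = -8 + 4 L$ ($h{\left(L \right)} = \left(-2 + L\right) 4 = -8 + 4 L$)
$Q{\left(m,E \right)} = 4 m$
$Q{\left(-4,22 \right)} \left(a \left(-4\right) + h{\left(-3 \right)}\right) + 453 = 4 \left(-4\right) \left(9 \left(-4\right) + \left(-8 + 4 \left(-3\right)\right)\right) + 453 = - 16 \left(-36 - 20\right) + 453 = \left(-16\right) \left(-56\right) + 453 = 896 + 453 = 1349$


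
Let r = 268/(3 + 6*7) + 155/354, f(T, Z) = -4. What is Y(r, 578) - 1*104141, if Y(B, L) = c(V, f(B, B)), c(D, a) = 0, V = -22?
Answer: -104141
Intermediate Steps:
r = 33949/5310 (r = 268/(3 + 42) + 155*(1/354) = 268/45 + 155/354 = 33949/5310 ≈ 6.3934)
Y(B, L) = 0
Y(r, 578) - 1*104141 = 0 - 1*104141 = 0 - 104141 = -104141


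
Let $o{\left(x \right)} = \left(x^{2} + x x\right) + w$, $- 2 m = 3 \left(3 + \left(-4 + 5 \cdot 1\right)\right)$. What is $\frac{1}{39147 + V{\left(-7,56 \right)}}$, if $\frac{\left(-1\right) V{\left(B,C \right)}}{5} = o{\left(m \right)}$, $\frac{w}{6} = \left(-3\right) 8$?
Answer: $\frac{1}{39507} \approx 2.5312 \cdot 10^{-5}$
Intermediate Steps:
$w = -144$ ($w = 6 \left(\left(-3\right) 8\right) = 6 \left(-24\right) = -144$)
$m = -6$ ($m = - \frac{3 \left(3 + \left(-4 + 5 \cdot 1\right)\right)}{2} = - \frac{3 \left(3 + \left(-4 + 5\right)\right)}{2} = - \frac{3 \left(3 + 1\right)}{2} = - \frac{3 \cdot 4}{2} = \left(- \frac{1}{2}\right) 12 = -6$)
$o{\left(x \right)} = -144 + 2 x^{2}$ ($o{\left(x \right)} = \left(x^{2} + x x\right) - 144 = \left(x^{2} + x^{2}\right) - 144 = 2 x^{2} - 144 = -144 + 2 x^{2}$)
$V{\left(B,C \right)} = 360$ ($V{\left(B,C \right)} = - 5 \left(-144 + 2 \left(-6\right)^{2}\right) = - 5 \left(-144 + 2 \cdot 36\right) = - 5 \left(-144 + 72\right) = \left(-5\right) \left(-72\right) = 360$)
$\frac{1}{39147 + V{\left(-7,56 \right)}} = \frac{1}{39147 + 360} = \frac{1}{39507}$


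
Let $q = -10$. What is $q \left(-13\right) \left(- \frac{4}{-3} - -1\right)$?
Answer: $\frac{910}{3} \approx 303.33$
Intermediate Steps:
$q \left(-13\right) \left(- \frac{4}{-3} - -1\right) = \left(-10\right) \left(-13\right) \left(- \frac{4}{-3} - -1\right) = 130 \left(\left(-4\right) \left(- \frac{1}{3}\right) + 1\right) = 130 \left(\frac{4}{3} + 1\right) = 130 \cdot \frac{7}{3} = \frac{910}{3}$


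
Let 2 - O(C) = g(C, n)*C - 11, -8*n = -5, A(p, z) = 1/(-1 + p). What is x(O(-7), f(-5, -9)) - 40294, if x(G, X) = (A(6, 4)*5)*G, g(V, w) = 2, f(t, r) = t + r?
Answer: -40267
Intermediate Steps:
f(t, r) = r + t
n = 5/8 (n = -1/8*(-5) = 5/8 ≈ 0.62500)
O(C) = 13 - 2*C (O(C) = 2 - (2*C - 11) = 2 - (-11 + 2*C) = 2 + (11 - 2*C) = 13 - 2*C)
x(G, X) = G (x(G, X) = (5/(-1 + 6))*G = (5/5)*G = ((1/5)*5)*G = 1*G = G)
x(O(-7), f(-5, -9)) - 40294 = (13 - 2*(-7)) - 40294 = (13 + 14) - 40294 = 27 - 40294 = -40267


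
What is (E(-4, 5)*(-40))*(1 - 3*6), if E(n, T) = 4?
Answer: 2720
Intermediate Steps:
(E(-4, 5)*(-40))*(1 - 3*6) = (4*(-40))*(1 - 3*6) = -160*(1 - 18) = -160*(-17) = 2720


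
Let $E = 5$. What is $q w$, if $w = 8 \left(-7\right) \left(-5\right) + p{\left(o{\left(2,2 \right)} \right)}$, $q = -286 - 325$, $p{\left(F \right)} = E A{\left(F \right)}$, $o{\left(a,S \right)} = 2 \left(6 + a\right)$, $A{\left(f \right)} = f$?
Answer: $-219960$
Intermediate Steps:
$o{\left(a,S \right)} = 12 + 2 a$
$p{\left(F \right)} = 5 F$
$q = -611$
$w = 360$ ($w = 8 \left(-7\right) \left(-5\right) + 5 \left(12 + 2 \cdot 2\right) = \left(-56\right) \left(-5\right) + 5 \left(12 + 4\right) = 280 + 5 \cdot 16 = 280 + 80 = 360$)
$q w = \left(-611\right) 360 = -219960$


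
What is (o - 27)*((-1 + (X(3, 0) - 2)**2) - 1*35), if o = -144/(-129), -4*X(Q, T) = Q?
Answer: 506415/688 ≈ 736.07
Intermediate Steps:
X(Q, T) = -Q/4
o = 48/43 (o = -144*(-1/129) = 48/43 ≈ 1.1163)
(o - 27)*((-1 + (X(3, 0) - 2)**2) - 1*35) = (48/43 - 27)*((-1 + (-1/4*3 - 2)**2) - 1*35) = -1113*((-1 + (-3/4 - 2)**2) - 35)/43 = -1113*((-1 + (-11/4)**2) - 35)/43 = -1113*((-1 + 121/16) - 35)/43 = -1113*(105/16 - 35)/43 = -1113/43*(-455/16) = 506415/688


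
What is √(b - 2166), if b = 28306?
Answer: 2*√6535 ≈ 161.68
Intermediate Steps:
√(b - 2166) = √(28306 - 2166) = √26140 = 2*√6535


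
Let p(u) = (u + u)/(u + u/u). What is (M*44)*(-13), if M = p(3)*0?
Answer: 0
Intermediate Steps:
p(u) = 2*u/(1 + u) (p(u) = (2*u)/(u + 1) = (2*u)/(1 + u) = 2*u/(1 + u))
M = 0 (M = (2*3/(1 + 3))*0 = (2*3/4)*0 = (2*3*(1/4))*0 = (3/2)*0 = 0)
(M*44)*(-13) = (0*44)*(-13) = 0*(-13) = 0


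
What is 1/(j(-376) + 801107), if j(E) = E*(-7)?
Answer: 1/803739 ≈ 1.2442e-6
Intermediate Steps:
j(E) = -7*E
1/(j(-376) + 801107) = 1/(-7*(-376) + 801107) = 1/(2632 + 801107) = 1/803739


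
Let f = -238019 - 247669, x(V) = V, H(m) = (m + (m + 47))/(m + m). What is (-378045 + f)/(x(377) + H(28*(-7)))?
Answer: -338583336/148129 ≈ -2285.7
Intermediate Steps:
H(m) = (47 + 2*m)/(2*m) (H(m) = (m + (47 + m))/((2*m)) = (47 + 2*m)*(1/(2*m)) = (47 + 2*m)/(2*m))
f = -485688
(-378045 + f)/(x(377) + H(28*(-7))) = (-378045 - 485688)/(377 + (47/2 + 28*(-7))/((28*(-7)))) = -863733/(377 + (47/2 - 196)/(-196)) = -863733/(377 - 1/196*(-345/2)) = -863733/(377 + 345/392) = -863733/148129/392 = -863733*392/148129 = -338583336/148129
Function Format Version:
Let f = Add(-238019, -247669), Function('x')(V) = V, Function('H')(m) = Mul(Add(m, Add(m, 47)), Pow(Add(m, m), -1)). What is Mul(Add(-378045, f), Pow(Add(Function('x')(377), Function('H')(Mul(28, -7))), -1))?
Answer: Rational(-338583336, 148129) ≈ -2285.7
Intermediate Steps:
Function('H')(m) = Mul(Rational(1, 2), Pow(m, -1), Add(47, Mul(2, m))) (Function('H')(m) = Mul(Add(m, Add(47, m)), Pow(Mul(2, m), -1)) = Mul(Add(47, Mul(2, m)), Mul(Rational(1, 2), Pow(m, -1))) = Mul(Rational(1, 2), Pow(m, -1), Add(47, Mul(2, m))))
f = -485688
Mul(Add(-378045, f), Pow(Add(Function('x')(377), Function('H')(Mul(28, -7))), -1)) = Mul(Add(-378045, -485688), Pow(Add(377, Mul(Pow(Mul(28, -7), -1), Add(Rational(47, 2), Mul(28, -7)))), -1)) = Mul(-863733, Pow(Add(377, Mul(Pow(-196, -1), Add(Rational(47, 2), -196))), -1)) = Mul(-863733, Pow(Add(377, Mul(Rational(-1, 196), Rational(-345, 2))), -1)) = Mul(-863733, Pow(Add(377, Rational(345, 392)), -1)) = Mul(-863733, Pow(Rational(148129, 392), -1)) = Mul(-863733, Rational(392, 148129)) = Rational(-338583336, 148129)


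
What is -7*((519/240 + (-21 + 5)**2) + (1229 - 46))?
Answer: -807051/80 ≈ -10088.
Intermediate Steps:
-7*((519/240 + (-21 + 5)**2) + (1229 - 46)) = -7*((519*(1/240) + (-16)**2) + 1183) = -7*((173/80 + 256) + 1183) = -7*(20653/80 + 1183) = -7*115293/80 = -807051/80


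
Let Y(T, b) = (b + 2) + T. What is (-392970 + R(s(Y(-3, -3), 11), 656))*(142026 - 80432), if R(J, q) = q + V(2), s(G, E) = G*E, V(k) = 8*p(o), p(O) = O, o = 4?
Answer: -24162217508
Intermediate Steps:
Y(T, b) = 2 + T + b (Y(T, b) = (2 + b) + T = 2 + T + b)
V(k) = 32 (V(k) = 8*4 = 32)
s(G, E) = E*G
R(J, q) = 32 + q (R(J, q) = q + 32 = 32 + q)
(-392970 + R(s(Y(-3, -3), 11), 656))*(142026 - 80432) = (-392970 + (32 + 656))*(142026 - 80432) = (-392970 + 688)*61594 = -392282*61594 = -24162217508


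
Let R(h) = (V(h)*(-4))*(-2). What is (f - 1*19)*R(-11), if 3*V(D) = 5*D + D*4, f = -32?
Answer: 13464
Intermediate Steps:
V(D) = 3*D (V(D) = (5*D + D*4)/3 = (5*D + 4*D)/3 = (9*D)/3 = 3*D)
R(h) = 24*h (R(h) = ((3*h)*(-4))*(-2) = -12*h*(-2) = 24*h)
(f - 1*19)*R(-11) = (-32 - 1*19)*(24*(-11)) = (-32 - 19)*(-264) = -51*(-264) = 13464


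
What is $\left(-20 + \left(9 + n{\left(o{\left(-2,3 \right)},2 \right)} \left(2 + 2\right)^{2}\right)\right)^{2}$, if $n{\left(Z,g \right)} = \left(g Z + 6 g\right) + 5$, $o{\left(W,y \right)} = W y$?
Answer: $4761$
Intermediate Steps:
$n{\left(Z,g \right)} = 5 + 6 g + Z g$ ($n{\left(Z,g \right)} = \left(Z g + 6 g\right) + 5 = \left(6 g + Z g\right) + 5 = 5 + 6 g + Z g$)
$\left(-20 + \left(9 + n{\left(o{\left(-2,3 \right)},2 \right)} \left(2 + 2\right)^{2}\right)\right)^{2} = \left(-20 + \left(9 + \left(5 + 6 \cdot 2 + \left(-2\right) 3 \cdot 2\right) \left(2 + 2\right)^{2}\right)\right)^{2} = \left(-20 + \left(9 + \left(5 + 12 - 12\right) 4^{2}\right)\right)^{2} = \left(-20 + \left(9 + \left(5 + 12 - 12\right) 16\right)\right)^{2} = \left(-20 + \left(9 + 5 \cdot 16\right)\right)^{2} = \left(-20 + \left(9 + 80\right)\right)^{2} = \left(-20 + 89\right)^{2} = 69^{2} = 4761$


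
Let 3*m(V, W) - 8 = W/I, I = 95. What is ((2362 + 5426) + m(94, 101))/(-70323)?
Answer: -740147/6680685 ≈ -0.11079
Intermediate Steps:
m(V, W) = 8/3 + W/285 (m(V, W) = 8/3 + (W/95)/3 = 8/3 + W/285)
((2362 + 5426) + m(94, 101))/(-70323) = ((2362 + 5426) + (8/3 + (1/285)*101))/(-70323) = (7788 + (8/3 + 101/285))*(-1/70323) = (7788 + 287/95)*(-1/70323) = (740147/95)*(-1/70323) = -740147/6680685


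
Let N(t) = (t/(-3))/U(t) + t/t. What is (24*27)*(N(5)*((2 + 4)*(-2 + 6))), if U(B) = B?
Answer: 10368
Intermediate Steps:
N(t) = ⅔ (N(t) = (t/(-3))/t + t/t = (t*(-⅓))/t + 1 = (-t/3)/t + 1 = -⅓ + 1 = ⅔)
(24*27)*(N(5)*((2 + 4)*(-2 + 6))) = (24*27)*(2*((2 + 4)*(-2 + 6))/3) = 648*(2*(6*4)/3) = 648*((⅔)*24) = 648*16 = 10368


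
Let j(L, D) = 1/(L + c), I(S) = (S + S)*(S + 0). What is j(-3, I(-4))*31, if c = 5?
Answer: 31/2 ≈ 15.500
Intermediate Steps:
I(S) = 2*S**2 (I(S) = (2*S)*S = 2*S**2)
j(L, D) = 1/(5 + L) (j(L, D) = 1/(L + 5) = 1/(5 + L))
j(-3, I(-4))*31 = 31/(5 - 3) = 31/2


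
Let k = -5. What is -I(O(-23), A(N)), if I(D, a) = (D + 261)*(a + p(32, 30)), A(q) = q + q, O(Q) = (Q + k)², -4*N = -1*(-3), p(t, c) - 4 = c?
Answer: -67925/2 ≈ -33963.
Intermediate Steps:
p(t, c) = 4 + c
N = -¾ (N = -(-1)*(-3)/4 = -¼*3 = -¾ ≈ -0.75000)
O(Q) = (-5 + Q)² (O(Q) = (Q - 5)² = (-5 + Q)²)
A(q) = 2*q
I(D, a) = (34 + a)*(261 + D) (I(D, a) = (D + 261)*(a + (4 + 30)) = (261 + D)*(a + 34) = (261 + D)*(34 + a) = (34 + a)*(261 + D))
-I(O(-23), A(N)) = -(8874 + 34*(-5 - 23)² + 261*(2*(-¾)) + (-5 - 23)²*(2*(-¾))) = -(8874 + 34*(-28)² + 261*(-3/2) + (-28)²*(-3/2)) = -(8874 + 34*784 - 783/2 + 784*(-3/2)) = -(8874 + 26656 - 783/2 - 1176) = -1*67925/2 = -67925/2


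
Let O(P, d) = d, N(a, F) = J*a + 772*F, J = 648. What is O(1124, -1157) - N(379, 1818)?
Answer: -1650245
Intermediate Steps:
N(a, F) = 648*a + 772*F
O(1124, -1157) - N(379, 1818) = -1157 - (648*379 + 772*1818) = -1157 - (245592 + 1403496) = -1157 - 1*1649088 = -1157 - 1649088 = -1650245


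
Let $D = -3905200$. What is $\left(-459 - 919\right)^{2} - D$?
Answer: $5804084$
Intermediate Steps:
$\left(-459 - 919\right)^{2} - D = \left(-459 - 919\right)^{2} - -3905200 = \left(-1378\right)^{2} + 3905200 = 1898884 + 3905200 = 5804084$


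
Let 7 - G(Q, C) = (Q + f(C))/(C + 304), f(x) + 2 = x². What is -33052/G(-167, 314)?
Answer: 6808712/31367 ≈ 217.07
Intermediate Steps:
f(x) = -2 + x²
G(Q, C) = 7 - (-2 + Q + C²)/(304 + C) (G(Q, C) = 7 - (Q + (-2 + C²))/(C + 304) = 7 - (-2 + Q + C²)/(304 + C))
-33052/G(-167, 314) = -33052*(304 + 314)/(2130 - 1*(-167) - 1*314² + 7*314) = -33052*618/(2130 + 167 - 1*98596 + 2198) = -33052*618/(2130 + 167 - 98596 + 2198) = -33052/((1/618)*(-94101)) = -33052/(-31367/206) = -33052*(-206/31367) = 6808712/31367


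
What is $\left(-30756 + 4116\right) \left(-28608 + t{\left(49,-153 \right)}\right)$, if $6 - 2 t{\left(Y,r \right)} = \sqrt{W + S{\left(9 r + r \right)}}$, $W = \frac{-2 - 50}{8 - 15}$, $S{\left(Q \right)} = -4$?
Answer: $762037200 + \frac{26640 \sqrt{42}}{7} \approx 7.6206 \cdot 10^{8}$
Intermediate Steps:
$W = \frac{52}{7}$ ($W = - \frac{52}{-7} = \left(-52\right) \left(- \frac{1}{7}\right) = \frac{52}{7} \approx 7.4286$)
$t{\left(Y,r \right)} = 3 - \frac{\sqrt{42}}{7}$ ($t{\left(Y,r \right)} = 3 - \frac{\sqrt{\frac{52}{7} - 4}}{2} = 3 - \frac{\sqrt{\frac{24}{7}}}{2} = 3 - \frac{\frac{2}{7} \sqrt{42}}{2} = 3 - \frac{\sqrt{42}}{7}$)
$\left(-30756 + 4116\right) \left(-28608 + t{\left(49,-153 \right)}\right) = \left(-30756 + 4116\right) \left(-28608 + \left(3 - \frac{\sqrt{42}}{7}\right)\right) = - 26640 \left(-28605 - \frac{\sqrt{42}}{7}\right) = 762037200 + \frac{26640 \sqrt{42}}{7}$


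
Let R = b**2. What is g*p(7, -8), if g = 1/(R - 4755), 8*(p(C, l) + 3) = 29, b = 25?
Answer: -1/6608 ≈ -0.00015133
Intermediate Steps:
R = 625 (R = 25**2 = 625)
p(C, l) = 5/8 (p(C, l) = -3 + (1/8)*29 = -3 + 29/8 = 5/8)
g = -1/4130 (g = 1/(625 - 4755) = 1/(-4130) = -1/4130 ≈ -0.00024213)
g*p(7, -8) = -1/4130*5/8 = -1/6608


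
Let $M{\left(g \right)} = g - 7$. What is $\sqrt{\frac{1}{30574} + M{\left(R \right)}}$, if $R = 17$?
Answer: $\frac{\sqrt{9347725334}}{30574} \approx 3.1623$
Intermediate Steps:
$M{\left(g \right)} = -7 + g$ ($M{\left(g \right)} = g - 7 = -7 + g$)
$\sqrt{\frac{1}{30574} + M{\left(R \right)}} = \sqrt{\frac{1}{30574} + \left(-7 + 17\right)} = \sqrt{\frac{1}{30574} + 10} = \sqrt{\frac{305741}{30574}} = \frac{\sqrt{9347725334}}{30574}$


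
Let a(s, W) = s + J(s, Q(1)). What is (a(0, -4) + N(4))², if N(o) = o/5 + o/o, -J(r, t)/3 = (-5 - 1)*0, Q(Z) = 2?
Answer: 81/25 ≈ 3.2400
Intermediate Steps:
J(r, t) = 0 (J(r, t) = -3*(-5 - 1)*0 = -(-18)*0 = -3*0 = 0)
a(s, W) = s (a(s, W) = s + 0 = s)
N(o) = 1 + o/5 (N(o) = o*(⅕) + 1 = o/5 + 1 = 1 + o/5)
(a(0, -4) + N(4))² = (0 + (1 + (⅕)*4))² = (0 + (1 + ⅘))² = (0 + 9/5)² = (9/5)² = 81/25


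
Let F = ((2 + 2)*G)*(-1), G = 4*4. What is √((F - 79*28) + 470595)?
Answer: √468319 ≈ 684.34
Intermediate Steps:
G = 16
F = -64 (F = ((2 + 2)*16)*(-1) = (4*16)*(-1) = 64*(-1) = -64)
√((F - 79*28) + 470595) = √((-64 - 79*28) + 470595) = √((-64 - 2212) + 470595) = √(-2276 + 470595) = √468319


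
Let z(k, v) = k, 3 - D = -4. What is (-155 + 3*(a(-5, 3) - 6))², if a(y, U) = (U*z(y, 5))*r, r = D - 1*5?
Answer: 69169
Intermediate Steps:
D = 7 (D = 3 - 1*(-4) = 3 + 4 = 7)
r = 2 (r = 7 - 1*5 = 7 - 5 = 2)
a(y, U) = 2*U*y (a(y, U) = (U*y)*2 = 2*U*y)
(-155 + 3*(a(-5, 3) - 6))² = (-155 + 3*(2*3*(-5) - 6))² = (-155 + 3*(-30 - 6))² = (-155 + 3*(-36))² = (-155 - 108)² = (-263)² = 69169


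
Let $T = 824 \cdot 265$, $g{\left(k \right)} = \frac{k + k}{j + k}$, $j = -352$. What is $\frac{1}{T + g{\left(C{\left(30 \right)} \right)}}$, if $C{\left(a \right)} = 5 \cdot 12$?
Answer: $\frac{73}{15940250} \approx 4.5796 \cdot 10^{-6}$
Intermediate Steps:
$C{\left(a \right)} = 60$
$g{\left(k \right)} = \frac{2 k}{-352 + k}$ ($g{\left(k \right)} = \frac{k + k}{-352 + k} = \frac{2 k}{-352 + k}$)
$T = 218360$
$\frac{1}{T + g{\left(C{\left(30 \right)} \right)}} = \frac{1}{218360 + 2 \cdot 60 \frac{1}{-352 + 60}} = \frac{1}{218360 + 2 \cdot 60 \frac{1}{-292}} = \frac{1}{218360 + 2 \cdot 60 \left(- \frac{1}{292}\right)} = \frac{1}{218360 - \frac{30}{73}} = \frac{1}{\frac{15940250}{73}} = \frac{73}{15940250}$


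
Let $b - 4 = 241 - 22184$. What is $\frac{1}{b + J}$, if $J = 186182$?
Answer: $\frac{1}{164243} \approx 6.0885 \cdot 10^{-6}$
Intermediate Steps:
$b = -21939$ ($b = 4 + \left(241 - 22184\right) = 4 - 21943 = -21939$)
$\frac{1}{b + J} = \frac{1}{-21939 + 186182} = \frac{1}{164243}$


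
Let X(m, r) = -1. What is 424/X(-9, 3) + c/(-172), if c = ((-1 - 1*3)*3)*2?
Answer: -18226/43 ≈ -423.86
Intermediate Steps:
c = -24 (c = ((-1 - 3)*3)*2 = -4*3*2 = -12*2 = -24)
424/X(-9, 3) + c/(-172) = 424/(-1) - 24/(-172) = 424*(-1) - 24*(-1/172) = -424 + 6/43 = -18226/43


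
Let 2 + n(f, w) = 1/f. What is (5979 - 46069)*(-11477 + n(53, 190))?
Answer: 24390194740/53 ≈ 4.6019e+8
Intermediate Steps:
n(f, w) = -2 + 1/f
(5979 - 46069)*(-11477 + n(53, 190)) = (5979 - 46069)*(-11477 + (-2 + 1/53)) = -40090*(-11477 + (-2 + 1/53)) = -40090*(-11477 - 105/53) = -40090*(-608386/53) = 24390194740/53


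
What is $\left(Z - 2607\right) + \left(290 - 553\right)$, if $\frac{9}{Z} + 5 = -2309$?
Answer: $- \frac{6641189}{2314} \approx -2870.0$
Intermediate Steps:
$Z = - \frac{9}{2314}$ ($Z = \frac{9}{-5 - 2309} = \frac{9}{-2314} = 9 \left(- \frac{1}{2314}\right) = - \frac{9}{2314} \approx -0.0038894$)
$\left(Z - 2607\right) + \left(290 - 553\right) = \left(- \frac{9}{2314} - 2607\right) + \left(290 - 553\right) = - \frac{6032607}{2314} - 263 = - \frac{6641189}{2314}$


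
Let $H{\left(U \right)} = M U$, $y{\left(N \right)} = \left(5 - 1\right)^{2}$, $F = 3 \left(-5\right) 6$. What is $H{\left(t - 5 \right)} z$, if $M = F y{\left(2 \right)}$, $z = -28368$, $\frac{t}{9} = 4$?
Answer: $1266347520$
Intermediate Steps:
$t = 36$ ($t = 9 \cdot 4 = 36$)
$F = -90$ ($F = \left(-15\right) 6 = -90$)
$y{\left(N \right)} = 16$ ($y{\left(N \right)} = 4^{2} = 16$)
$M = -1440$ ($M = \left(-90\right) 16 = -1440$)
$H{\left(U \right)} = - 1440 U$
$H{\left(t - 5 \right)} z = - 1440 \left(36 - 5\right) \left(-28368\right) = \left(-1440\right) 31 \left(-28368\right) = \left(-44640\right) \left(-28368\right) = 1266347520$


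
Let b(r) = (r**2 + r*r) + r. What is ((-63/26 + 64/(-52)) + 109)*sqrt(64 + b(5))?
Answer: 2739*sqrt(119)/26 ≈ 1149.2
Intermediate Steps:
b(r) = r + 2*r**2 (b(r) = (r**2 + r**2) + r = 2*r**2 + r = r + 2*r**2)
((-63/26 + 64/(-52)) + 109)*sqrt(64 + b(5)) = ((-63/26 + 64/(-52)) + 109)*sqrt(64 + 5*(1 + 2*5)) = ((-63*1/26 + 64*(-1/52)) + 109)*sqrt(64 + 5*(1 + 10)) = ((-63/26 - 16/13) + 109)*sqrt(64 + 5*11) = (-95/26 + 109)*sqrt(64 + 55) = 2739*sqrt(119)/26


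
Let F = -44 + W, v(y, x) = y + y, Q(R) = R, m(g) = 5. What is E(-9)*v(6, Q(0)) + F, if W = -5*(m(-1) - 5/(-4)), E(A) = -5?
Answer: -541/4 ≈ -135.25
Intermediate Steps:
W = -125/4 (W = -5*(5 - 5/(-4)) = -5*(5 - 5*(-¼)) = -5*(5 + 5/4) = -5*25/4 = -125/4 ≈ -31.250)
v(y, x) = 2*y
F = -301/4 (F = -44 - 125/4 = -301/4 ≈ -75.250)
E(-9)*v(6, Q(0)) + F = -10*6 - 301/4 = -5*12 - 301/4 = -60 - 301/4 = -541/4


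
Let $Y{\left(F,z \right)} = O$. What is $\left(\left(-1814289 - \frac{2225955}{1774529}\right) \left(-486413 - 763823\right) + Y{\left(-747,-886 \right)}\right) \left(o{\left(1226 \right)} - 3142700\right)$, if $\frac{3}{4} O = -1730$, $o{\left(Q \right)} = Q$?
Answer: $- \frac{12644898224722862948146864}{1774529} \approx -7.1258 \cdot 10^{18}$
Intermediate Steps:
$O = - \frac{6920}{3}$ ($O = \frac{4}{3} \left(-1730\right) = - \frac{6920}{3} \approx -2306.7$)
$Y{\left(F,z \right)} = - \frac{6920}{3}$
$\left(\left(-1814289 - \frac{2225955}{1774529}\right) \left(-486413 - 763823\right) + Y{\left(-747,-886 \right)}\right) \left(o{\left(1226 \right)} - 3142700\right) = \left(\left(-1814289 - \frac{2225955}{1774529}\right) \left(-486413 - 763823\right) - \frac{6920}{3}\right) \left(1226 - 3142700\right) = \left(\left(-1814289 - \frac{2225955}{1774529}\right) \left(-1250236\right) - \frac{6920}{3}\right) \left(-3141474\right) = \left(\left(- \frac{3219510670836}{1774529}\right) \left(-1250236\right) - \frac{6920}{3}\right) \left(-3141474\right) = \left(\frac{4025148143063317296}{1774529} - \frac{6920}{3}\right) \left(-3141474\right) = \frac{12075444416910211208}{5323587} \left(-3141474\right) = - \frac{12644898224722862948146864}{1774529}$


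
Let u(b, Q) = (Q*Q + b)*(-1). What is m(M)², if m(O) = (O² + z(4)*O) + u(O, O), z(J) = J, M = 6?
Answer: 324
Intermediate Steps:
u(b, Q) = -b - Q² (u(b, Q) = (Q² + b)*(-1) = (b + Q²)*(-1) = -b - Q²)
m(O) = 3*O (m(O) = (O² + 4*O) + (-O - O²) = 3*O)
m(M)² = (3*6)² = 18² = 324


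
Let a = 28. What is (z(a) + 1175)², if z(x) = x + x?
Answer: 1515361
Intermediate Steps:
z(x) = 2*x
(z(a) + 1175)² = (2*28 + 1175)² = (56 + 1175)² = 1231² = 1515361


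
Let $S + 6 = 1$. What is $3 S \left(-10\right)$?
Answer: $150$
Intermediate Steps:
$S = -5$ ($S = -6 + 1 = -5$)
$3 S \left(-10\right) = 3 \left(-5\right) \left(-10\right) = \left(-15\right) \left(-10\right) = 150$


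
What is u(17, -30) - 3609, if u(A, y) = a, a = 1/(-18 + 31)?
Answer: -46916/13 ≈ -3608.9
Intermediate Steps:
a = 1/13 ≈ 0.076923
u(A, y) = 1/13
u(17, -30) - 3609 = 1/13 - 3609 = -46916/13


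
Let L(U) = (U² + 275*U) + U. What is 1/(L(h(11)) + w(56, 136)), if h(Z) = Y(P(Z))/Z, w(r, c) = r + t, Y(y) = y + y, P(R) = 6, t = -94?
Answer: 121/31978 ≈ 0.0037839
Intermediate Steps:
Y(y) = 2*y
w(r, c) = -94 + r (w(r, c) = r - 94 = -94 + r)
h(Z) = 12/Z (h(Z) = (2*6)/Z = 12/Z)
L(U) = U² + 276*U
1/(L(h(11)) + w(56, 136)) = 1/((12/11)*(276 + 12/11) + (-94 + 56)) = 1/((12*(1/11))*(276 + 12*(1/11)) - 38) = 1/(12*(276 + 12/11)/11 - 38) = 1/((12/11)*(3048/11) - 38) = 1/(36576/121 - 38) = 1/(31978/121) = 121/31978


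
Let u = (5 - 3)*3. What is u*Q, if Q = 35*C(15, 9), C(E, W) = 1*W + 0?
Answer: 1890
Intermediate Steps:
C(E, W) = W (C(E, W) = W + 0 = W)
Q = 315 (Q = 35*9 = 315)
u = 6 (u = 2*3 = 6)
u*Q = 6*315 = 1890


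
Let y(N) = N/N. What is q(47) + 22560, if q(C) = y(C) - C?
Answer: 22514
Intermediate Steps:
y(N) = 1
q(C) = 1 - C
q(47) + 22560 = (1 - 1*47) + 22560 = (1 - 47) + 22560 = -46 + 22560 = 22514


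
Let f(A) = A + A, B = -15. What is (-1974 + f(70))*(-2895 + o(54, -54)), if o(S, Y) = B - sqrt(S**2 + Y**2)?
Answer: 5336940 + 99036*sqrt(2) ≈ 5.4770e+6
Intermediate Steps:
f(A) = 2*A
o(S, Y) = -15 - sqrt(S**2 + Y**2)
(-1974 + f(70))*(-2895 + o(54, -54)) = (-1974 + 2*70)*(-2895 + (-15 - sqrt(54**2 + (-54)**2))) = (-1974 + 140)*(-2895 + (-15 - sqrt(2916 + 2916))) = -1834*(-2895 + (-15 - sqrt(5832))) = -1834*(-2895 + (-15 - 54*sqrt(2))) = -1834*(-2910 - 54*sqrt(2)) = 5336940 + 99036*sqrt(2)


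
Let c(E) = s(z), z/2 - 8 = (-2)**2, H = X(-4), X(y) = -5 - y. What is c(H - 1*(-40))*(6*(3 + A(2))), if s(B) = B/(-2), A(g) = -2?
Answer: -72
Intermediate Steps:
H = -1 (H = -5 - 1*(-4) = -5 + 4 = -1)
z = 24 (z = 16 + 2*(-2)**2 = 16 + 2*4 = 16 + 8 = 24)
s(B) = -B/2 (s(B) = B*(-1/2) = -B/2)
c(E) = -12 (c(E) = -1/2*24 = -12)
c(H - 1*(-40))*(6*(3 + A(2))) = -72*(3 - 2) = -72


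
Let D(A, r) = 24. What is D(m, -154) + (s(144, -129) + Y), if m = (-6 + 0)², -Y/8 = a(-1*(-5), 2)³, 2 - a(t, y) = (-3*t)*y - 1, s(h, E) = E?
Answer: -287601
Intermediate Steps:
a(t, y) = 3 + 3*t*y (a(t, y) = 2 - ((-3*t)*y - 1) = 2 - (-3*t*y - 1) = 2 - (-1 - 3*t*y) = 2 + (1 + 3*t*y) = 3 + 3*t*y)
Y = -287496 (Y = -8*(3 + 3*(-1*(-5))*2)³ = -8*(3 + 3*5*2)³ = -8*(3 + 30)³ = -8*33³ = -8*35937 = -287496)
m = 36 (m = (-6)² = 36)
D(m, -154) + (s(144, -129) + Y) = 24 + (-129 - 287496) = 24 - 287625 = -287601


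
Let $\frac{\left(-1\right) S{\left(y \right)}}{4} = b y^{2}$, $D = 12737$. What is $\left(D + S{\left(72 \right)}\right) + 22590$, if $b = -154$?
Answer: $3228671$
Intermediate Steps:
$S{\left(y \right)} = 616 y^{2}$ ($S{\left(y \right)} = - 4 \left(- 154 y^{2}\right) = 616 y^{2}$)
$\left(D + S{\left(72 \right)}\right) + 22590 = \left(12737 + 616 \cdot 72^{2}\right) + 22590 = \left(12737 + 616 \cdot 5184\right) + 22590 = \left(12737 + 3193344\right) + 22590 = 3206081 + 22590 = 3228671$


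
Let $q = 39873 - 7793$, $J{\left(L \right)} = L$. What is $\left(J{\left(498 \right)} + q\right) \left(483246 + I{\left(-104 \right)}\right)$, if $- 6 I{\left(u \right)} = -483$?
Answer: $15745810717$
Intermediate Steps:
$I{\left(u \right)} = \frac{161}{2}$ ($I{\left(u \right)} = \left(- \frac{1}{6}\right) \left(-483\right) = \frac{161}{2}$)
$q = 32080$ ($q = 39873 - 7793 = 32080$)
$\left(J{\left(498 \right)} + q\right) \left(483246 + I{\left(-104 \right)}\right) = \left(498 + 32080\right) \left(483246 + \frac{161}{2}\right) = 32578 \cdot \frac{966653}{2} = 15745810717$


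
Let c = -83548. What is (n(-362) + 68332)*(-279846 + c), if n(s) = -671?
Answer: -24587601434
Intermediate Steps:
(n(-362) + 68332)*(-279846 + c) = (-671 + 68332)*(-279846 - 83548) = 67661*(-363394) = -24587601434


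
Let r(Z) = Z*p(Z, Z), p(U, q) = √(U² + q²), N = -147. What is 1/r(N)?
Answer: -√2/43218 ≈ -3.2723e-5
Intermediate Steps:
r(Z) = Z*√2*√(Z²) (r(Z) = Z*√(Z² + Z²) = Z*√(2*Z²) = Z*(√2*√(Z²)) = Z*√2*√(Z²))
1/r(N) = 1/(-147*√2*√((-147)²)) = 1/(-147*√2*√21609) = 1/(-147*√2*147) = 1/(-21609*√2) = -√2/43218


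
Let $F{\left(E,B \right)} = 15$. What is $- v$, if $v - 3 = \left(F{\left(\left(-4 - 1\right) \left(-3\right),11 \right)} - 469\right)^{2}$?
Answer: $-206119$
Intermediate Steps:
$v = 206119$ ($v = 3 + \left(15 - 469\right)^{2} = 3 + \left(-454\right)^{2} = 3 + 206116 = 206119$)
$- v = \left(-1\right) 206119 = -206119$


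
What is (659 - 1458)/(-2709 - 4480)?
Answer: 799/7189 ≈ 0.11114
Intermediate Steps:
(659 - 1458)/(-2709 - 4480) = -799/(-7189) = -799*(-1/7189) = 799/7189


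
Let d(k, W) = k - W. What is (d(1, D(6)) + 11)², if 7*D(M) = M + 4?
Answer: 5476/49 ≈ 111.76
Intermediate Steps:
D(M) = 4/7 + M/7 (D(M) = (M + 4)/7 = (4 + M)/7 = 4/7 + M/7)
(d(1, D(6)) + 11)² = ((1 - (4/7 + (⅐)*6)) + 11)² = ((1 - (4/7 + 6/7)) + 11)² = ((1 - 1*10/7) + 11)² = ((1 - 10/7) + 11)² = (-3/7 + 11)² = (74/7)² = 5476/49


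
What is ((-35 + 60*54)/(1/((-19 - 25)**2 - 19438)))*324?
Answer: -18174426840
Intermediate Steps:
((-35 + 60*54)/(1/((-19 - 25)**2 - 19438)))*324 = ((-35 + 3240)/(1/((-44)**2 - 19438)))*324 = (3205/(1/(1936 - 19438)))*324 = (3205/(1/(-17502)))*324 = (3205/(-1/17502))*324 = (3205*(-17502))*324 = -56093910*324 = -18174426840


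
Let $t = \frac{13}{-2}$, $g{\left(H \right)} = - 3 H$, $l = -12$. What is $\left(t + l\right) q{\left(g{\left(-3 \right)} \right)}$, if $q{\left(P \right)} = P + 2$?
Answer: $- \frac{407}{2} \approx -203.5$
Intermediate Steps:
$t = - \frac{13}{2}$ ($t = 13 \left(- \frac{1}{2}\right) = - \frac{13}{2} \approx -6.5$)
$q{\left(P \right)} = 2 + P$
$\left(t + l\right) q{\left(g{\left(-3 \right)} \right)} = \left(- \frac{13}{2} - 12\right) \left(2 - -9\right) = - \frac{37 \left(2 + 9\right)}{2} = \left(- \frac{37}{2}\right) 11 = - \frac{407}{2}$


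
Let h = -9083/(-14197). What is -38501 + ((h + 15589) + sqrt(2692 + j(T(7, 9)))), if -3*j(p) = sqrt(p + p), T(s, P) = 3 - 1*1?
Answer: -325272581/14197 + sqrt(24222)/3 ≈ -22859.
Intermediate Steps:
T(s, P) = 2 (T(s, P) = 3 - 1 = 2)
j(p) = -sqrt(2)*sqrt(p)/3 (j(p) = -sqrt(p + p)/3 = -sqrt(2)*sqrt(p)/3)
h = 9083/14197 (h = -9083*(-1/14197) = 9083/14197 ≈ 0.63978)
-38501 + ((h + 15589) + sqrt(2692 + j(T(7, 9)))) = -38501 + ((9083/14197 + 15589) + sqrt(2692 - sqrt(2)*sqrt(2)/3)) = -38501 + (221326116/14197 + sqrt(2692 - 2/3)) = -38501 + (221326116/14197 + sqrt(8074/3)) = -38501 + (221326116/14197 + sqrt(24222)/3) = -325272581/14197 + sqrt(24222)/3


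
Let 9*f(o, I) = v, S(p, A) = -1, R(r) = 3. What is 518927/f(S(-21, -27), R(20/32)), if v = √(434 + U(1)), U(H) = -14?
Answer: 1556781*√105/70 ≈ 2.2789e+5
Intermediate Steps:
v = 2*√105 (v = √(434 - 14) = √420 = 2*√105 ≈ 20.494)
f(o, I) = 2*√105/9 (f(o, I) = (2*√105)/9 = 2*√105/9)
518927/f(S(-21, -27), R(20/32)) = 518927/((2*√105/9)) = 518927*(3*√105/70) = 1556781*√105/70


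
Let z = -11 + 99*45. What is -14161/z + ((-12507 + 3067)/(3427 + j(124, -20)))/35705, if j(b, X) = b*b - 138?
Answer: -1887482269437/592326383660 ≈ -3.1866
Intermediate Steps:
j(b, X) = -138 + b² (j(b, X) = b² - 138 = -138 + b²)
z = 4444 (z = -11 + 4455 = 4444)
-14161/z + ((-12507 + 3067)/(3427 + j(124, -20)))/35705 = -14161/4444 + ((-12507 + 3067)/(3427 + (-138 + 124²)))/35705 = -14161*1/4444 - 9440/(3427 + (-138 + 15376))*(1/35705) = -14161/4444 - 9440/(3427 + 15238)*(1/35705) = -14161/4444 - 9440/18665*(1/35705) = -14161/4444 - 9440*1/18665*(1/35705) = -14161/4444 - 1888/3733*1/35705 = -14161/4444 - 1888/133286765 = -1887482269437/592326383660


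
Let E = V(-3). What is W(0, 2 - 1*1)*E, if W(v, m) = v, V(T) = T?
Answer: 0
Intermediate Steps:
E = -3
W(0, 2 - 1*1)*E = 0*(-3) = 0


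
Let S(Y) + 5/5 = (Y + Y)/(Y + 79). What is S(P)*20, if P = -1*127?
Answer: 515/6 ≈ 85.833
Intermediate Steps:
P = -127
S(Y) = -1 + 2*Y/(79 + Y) (S(Y) = -1 + (Y + Y)/(Y + 79) = -1 + (2*Y)/(79 + Y) = -1 + 2*Y/(79 + Y))
S(P)*20 = ((-79 - 127)/(79 - 127))*20 = (-206/(-48))*20 = -1/48*(-206)*20 = (103/24)*20 = 515/6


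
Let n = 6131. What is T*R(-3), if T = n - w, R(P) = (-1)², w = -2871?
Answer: 9002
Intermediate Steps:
R(P) = 1
T = 9002 (T = 6131 - 1*(-2871) = 6131 + 2871 = 9002)
T*R(-3) = 9002*1 = 9002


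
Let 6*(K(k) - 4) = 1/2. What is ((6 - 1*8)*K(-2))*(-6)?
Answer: 49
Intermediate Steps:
K(k) = 49/12 (K(k) = 4 + (1/6)/2 = 4 + (1/6)*(1/2) = 4 + 1/12 = 49/12)
((6 - 1*8)*K(-2))*(-6) = ((6 - 1*8)*(49/12))*(-6) = ((6 - 8)*(49/12))*(-6) = -2*49/12*(-6) = -49/6*(-6) = 49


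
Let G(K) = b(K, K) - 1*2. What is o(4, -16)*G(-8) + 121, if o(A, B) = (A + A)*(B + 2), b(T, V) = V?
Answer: 1241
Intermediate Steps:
G(K) = -2 + K (G(K) = K - 1*2 = K - 2 = -2 + K)
o(A, B) = 2*A*(2 + B) (o(A, B) = (2*A)*(2 + B) = 2*A*(2 + B))
o(4, -16)*G(-8) + 121 = (2*4*(2 - 16))*(-2 - 8) + 121 = (2*4*(-14))*(-10) + 121 = -112*(-10) + 121 = 1120 + 121 = 1241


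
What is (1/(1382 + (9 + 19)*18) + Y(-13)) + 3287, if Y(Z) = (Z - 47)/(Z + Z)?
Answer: 80647259/24518 ≈ 3289.3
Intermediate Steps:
Y(Z) = (-47 + Z)/(2*Z) (Y(Z) = (-47 + Z)/((2*Z)) = (-47 + Z)*(1/(2*Z)) = (-47 + Z)/(2*Z))
(1/(1382 + (9 + 19)*18) + Y(-13)) + 3287 = (1/(1382 + (9 + 19)*18) + (1/2)*(-47 - 13)/(-13)) + 3287 = (1/(1382 + 28*18) + (1/2)*(-1/13)*(-60)) + 3287 = (1/(1382 + 504) + 30/13) + 3287 = (1/1886 + 30/13) + 3287 = 56593/24518 + 3287 = 80647259/24518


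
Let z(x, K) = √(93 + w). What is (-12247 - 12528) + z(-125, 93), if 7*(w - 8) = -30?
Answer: -24775 + √4739/7 ≈ -24765.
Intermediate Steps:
w = 26/7 (w = 8 + (⅐)*(-30) = 8 - 30/7 = 26/7 ≈ 3.7143)
z(x, K) = √4739/7 (z(x, K) = √(93 + 26/7) = √(677/7) = √4739/7)
(-12247 - 12528) + z(-125, 93) = (-12247 - 12528) + √4739/7 = -24775 + √4739/7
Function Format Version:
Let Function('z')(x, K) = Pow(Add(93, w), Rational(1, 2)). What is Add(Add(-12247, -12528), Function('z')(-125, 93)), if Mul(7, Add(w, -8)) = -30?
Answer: Add(-24775, Mul(Rational(1, 7), Pow(4739, Rational(1, 2)))) ≈ -24765.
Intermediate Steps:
w = Rational(26, 7) (w = Add(8, Mul(Rational(1, 7), -30)) = Add(8, Rational(-30, 7)) = Rational(26, 7) ≈ 3.7143)
Function('z')(x, K) = Mul(Rational(1, 7), Pow(4739, Rational(1, 2))) (Function('z')(x, K) = Pow(Add(93, Rational(26, 7)), Rational(1, 2)) = Pow(Rational(677, 7), Rational(1, 2)) = Mul(Rational(1, 7), Pow(4739, Rational(1, 2))))
Add(Add(-12247, -12528), Function('z')(-125, 93)) = Add(Add(-12247, -12528), Mul(Rational(1, 7), Pow(4739, Rational(1, 2)))) = Add(-24775, Mul(Rational(1, 7), Pow(4739, Rational(1, 2))))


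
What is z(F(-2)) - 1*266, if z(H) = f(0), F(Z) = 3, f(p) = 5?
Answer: -261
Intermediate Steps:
z(H) = 5
z(F(-2)) - 1*266 = 5 - 1*266 = 5 - 266 = -261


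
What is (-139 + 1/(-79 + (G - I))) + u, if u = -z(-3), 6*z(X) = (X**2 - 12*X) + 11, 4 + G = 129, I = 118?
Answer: -10681/72 ≈ -148.35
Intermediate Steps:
G = 125 (G = -4 + 129 = 125)
z(X) = 11/6 - 2*X + X**2/6 (z(X) = ((X**2 - 12*X) + 11)/6 = (11 + X**2 - 12*X)/6 = 11/6 - 2*X + X**2/6)
u = -28/3 (u = -(11/6 - 2*(-3) + (1/6)*(-3)**2) = -(11/6 + 6 + (1/6)*9) = -(11/6 + 6 + 3/2) = -1*28/3 = -28/3 ≈ -9.3333)
(-139 + 1/(-79 + (G - I))) + u = (-139 + 1/(-79 + (125 - 1*118))) - 28/3 = (-139 + 1/(-79 + (125 - 118))) - 28/3 = (-139 + 1/(-79 + 7)) - 28/3 = (-139 + 1/(-72)) - 28/3 = (-139 - 1/72) - 28/3 = -10009/72 - 28/3 = -10681/72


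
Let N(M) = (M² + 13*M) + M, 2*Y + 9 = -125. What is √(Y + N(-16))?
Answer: I*√35 ≈ 5.9161*I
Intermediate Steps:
Y = -67 (Y = -9/2 + (½)*(-125) = -9/2 - 125/2 = -67)
N(M) = M² + 14*M
√(Y + N(-16)) = √(-67 - 16*(14 - 16)) = √(-67 - 16*(-2)) = √(-67 + 32) = √(-35) = I*√35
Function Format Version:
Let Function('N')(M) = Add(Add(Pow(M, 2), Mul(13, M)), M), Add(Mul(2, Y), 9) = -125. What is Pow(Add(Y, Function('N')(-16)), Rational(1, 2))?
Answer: Mul(I, Pow(35, Rational(1, 2))) ≈ Mul(5.9161, I)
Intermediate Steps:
Y = -67 (Y = Add(Rational(-9, 2), Mul(Rational(1, 2), -125)) = Add(Rational(-9, 2), Rational(-125, 2)) = -67)
Function('N')(M) = Add(Pow(M, 2), Mul(14, M))
Pow(Add(Y, Function('N')(-16)), Rational(1, 2)) = Pow(Add(-67, Mul(-16, Add(14, -16))), Rational(1, 2)) = Pow(Add(-67, Mul(-16, -2)), Rational(1, 2)) = Pow(Add(-67, 32), Rational(1, 2)) = Pow(-35, Rational(1, 2)) = Mul(I, Pow(35, Rational(1, 2)))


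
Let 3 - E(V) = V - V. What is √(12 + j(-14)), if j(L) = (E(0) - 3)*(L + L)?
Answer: 2*√3 ≈ 3.4641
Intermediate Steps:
E(V) = 3 (E(V) = 3 - (V - V) = 3 - 1*0 = 3 + 0 = 3)
j(L) = 0 (j(L) = (3 - 3)*(L + L) = 0*(2*L) = 0)
√(12 + j(-14)) = √(12 + 0) = √12 = 2*√3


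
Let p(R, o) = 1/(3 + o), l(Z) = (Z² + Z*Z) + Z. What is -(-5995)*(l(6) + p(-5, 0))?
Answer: 1408825/3 ≈ 4.6961e+5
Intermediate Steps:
l(Z) = Z + 2*Z² (l(Z) = (Z² + Z²) + Z = 2*Z² + Z = Z + 2*Z²)
-(-5995)*(l(6) + p(-5, 0)) = -(-5995)*(6*(1 + 2*6) + 1/(3 + 0)) = -(-5995)*(6*(1 + 12) + 1/3) = -(-5995)*(6*13 + ⅓) = -(-5995)*(78 + ⅓) = -(-5995)*235/3 = -1199*(-1175/3) = 1408825/3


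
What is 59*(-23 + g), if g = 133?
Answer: 6490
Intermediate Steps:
59*(-23 + g) = 59*(-23 + 133) = 59*110 = 6490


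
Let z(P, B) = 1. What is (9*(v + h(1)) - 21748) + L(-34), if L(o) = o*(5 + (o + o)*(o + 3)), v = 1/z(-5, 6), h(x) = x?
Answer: -93572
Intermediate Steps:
v = 1 (v = 1/1 = 1)
L(o) = o*(5 + 2*o*(3 + o)) (L(o) = o*(5 + (2*o)*(3 + o)) = o*(5 + 2*o*(3 + o)))
(9*(v + h(1)) - 21748) + L(-34) = (9*(1 + 1) - 21748) - 34*(5 + 2*(-34)² + 6*(-34)) = (9*2 - 21748) - 34*(5 + 2*1156 - 204) = (18 - 21748) - 34*(5 + 2312 - 204) = -21730 - 34*2113 = -21730 - 71842 = -93572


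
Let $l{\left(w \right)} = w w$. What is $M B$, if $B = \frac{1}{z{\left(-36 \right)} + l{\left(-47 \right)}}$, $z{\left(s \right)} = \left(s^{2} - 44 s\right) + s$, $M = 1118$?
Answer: $\frac{1118}{5053} \approx 0.22125$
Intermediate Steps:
$z{\left(s \right)} = s^{2} - 43 s$
$l{\left(w \right)} = w^{2}$
$B = \frac{1}{5053}$ ($B = \frac{1}{- 36 \left(-43 - 36\right) + \left(-47\right)^{2}} = \frac{1}{\left(-36\right) \left(-79\right) + 2209} = \frac{1}{2844 + 2209} = \frac{1}{5053} \approx 0.0001979$)
$M B = 1118 \cdot \frac{1}{5053} = \frac{1118}{5053}$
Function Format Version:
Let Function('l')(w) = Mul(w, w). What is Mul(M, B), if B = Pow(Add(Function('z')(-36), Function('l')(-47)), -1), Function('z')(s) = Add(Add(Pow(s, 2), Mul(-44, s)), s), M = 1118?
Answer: Rational(1118, 5053) ≈ 0.22125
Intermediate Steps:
Function('z')(s) = Add(Pow(s, 2), Mul(-43, s))
Function('l')(w) = Pow(w, 2)
B = Rational(1, 5053) (B = Pow(Add(Mul(-36, Add(-43, -36)), Pow(-47, 2)), -1) = Pow(Add(Mul(-36, -79), 2209), -1) = Pow(Add(2844, 2209), -1) = Pow(5053, -1) = Rational(1, 5053) ≈ 0.00019790)
Mul(M, B) = Mul(1118, Rational(1, 5053)) = Rational(1118, 5053)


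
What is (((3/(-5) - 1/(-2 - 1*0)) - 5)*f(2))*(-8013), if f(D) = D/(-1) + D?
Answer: 0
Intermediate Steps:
f(D) = 0 (f(D) = D*(-1) + D = -D + D = 0)
(((3/(-5) - 1/(-2 - 1*0)) - 5)*f(2))*(-8013) = (((3/(-5) - 1/(-2 - 1*0)) - 5)*0)*(-8013) = (((3*(-⅕) - 1/(-2 + 0)) - 5)*0)*(-8013) = (((-⅗ - 1/(-2)) - 5)*0)*(-8013) = (((-⅗ - 1*(-½)) - 5)*0)*(-8013) = (((-⅗ + ½) - 5)*0)*(-8013) = ((-⅒ - 5)*0)*(-8013) = -51/10*0*(-8013) = 0*(-8013) = 0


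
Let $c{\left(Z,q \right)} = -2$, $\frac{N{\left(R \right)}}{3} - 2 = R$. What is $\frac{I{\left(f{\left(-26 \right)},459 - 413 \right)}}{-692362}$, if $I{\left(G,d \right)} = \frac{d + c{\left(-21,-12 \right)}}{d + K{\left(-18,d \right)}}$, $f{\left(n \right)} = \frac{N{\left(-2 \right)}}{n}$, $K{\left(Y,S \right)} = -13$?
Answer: $- \frac{2}{1038543} \approx -1.9258 \cdot 10^{-6}$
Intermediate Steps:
$N{\left(R \right)} = 6 + 3 R$
$f{\left(n \right)} = 0$ ($f{\left(n \right)} = \frac{6 + 3 \left(-2\right)}{n} = \frac{6 - 6}{n} = \frac{0}{n} = 0$)
$I{\left(G,d \right)} = \frac{-2 + d}{-13 + d}$ ($I{\left(G,d \right)} = \frac{d - 2}{d - 13} = \frac{-2 + d}{-13 + d}$)
$\frac{I{\left(f{\left(-26 \right)},459 - 413 \right)}}{-692362} = \frac{\frac{1}{-13 + \left(459 - 413\right)} \left(-2 + \left(459 - 413\right)\right)}{-692362} = \frac{-2 + 46}{-13 + 46} \left(- \frac{1}{692362}\right) = \frac{1}{33} \cdot 44 \left(- \frac{1}{692362}\right) = \frac{4}{3} \left(- \frac{1}{692362}\right) = - \frac{2}{1038543}$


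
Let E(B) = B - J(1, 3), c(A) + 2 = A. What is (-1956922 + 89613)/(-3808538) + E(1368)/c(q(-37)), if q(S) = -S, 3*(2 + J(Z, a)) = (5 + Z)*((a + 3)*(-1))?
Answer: 5328755331/133298830 ≈ 39.976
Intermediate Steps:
J(Z, a) = -2 + (-3 - a)*(5 + Z)/3 (J(Z, a) = -2 + ((5 + Z)*((a + 3)*(-1)))/3 = -2 + ((5 + Z)*((3 + a)*(-1)))/3 = -2 + ((5 + Z)*(-3 - a))/3 = -2 + ((-3 - a)*(5 + Z))/3 = -2 + (-3 - a)*(5 + Z)/3)
c(A) = -2 + A
E(B) = 14 + B (E(B) = B - (-7 - 1*1 - 5/3*3 - ⅓*1*3) = B - (-7 - 1 - 5 - 1) = B - 1*(-14) = B + 14 = 14 + B)
(-1956922 + 89613)/(-3808538) + E(1368)/c(q(-37)) = (-1956922 + 89613)/(-3808538) + (14 + 1368)/(-2 - 1*(-37)) = -1867309*(-1/3808538) + 1382/(-2 + 37) = 1867309/3808538 + 1382/35 = 5328755331/133298830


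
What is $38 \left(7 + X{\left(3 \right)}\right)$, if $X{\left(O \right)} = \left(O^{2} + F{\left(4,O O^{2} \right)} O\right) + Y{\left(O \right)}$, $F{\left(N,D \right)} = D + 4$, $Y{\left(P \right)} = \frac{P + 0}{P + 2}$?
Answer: $\frac{20824}{5} \approx 4164.8$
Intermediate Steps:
$Y{\left(P \right)} = \frac{P}{2 + P}$
$F{\left(N,D \right)} = 4 + D$
$X{\left(O \right)} = O^{2} + \frac{O}{2 + O} + O \left(4 + O^{3}\right)$ ($X{\left(O \right)} = \left(O^{2} + \left(4 + O O^{2}\right) O\right) + \frac{O}{2 + O} = \left(O^{2} + \left(4 + O^{3}\right) O\right) + \frac{O}{2 + O} = \left(O^{2} + O \left(4 + O^{3}\right)\right) + \frac{O}{2 + O} = O^{2} + \frac{O}{2 + O} + O \left(4 + O^{3}\right)$)
$38 \left(7 + X{\left(3 \right)}\right) = 38 \left(7 + \frac{3 \left(1 + \left(2 + 3\right) \left(4 + 3 + 3^{3}\right)\right)}{2 + 3}\right) = 38 \left(7 + \frac{3 \left(1 + 5 \left(4 + 3 + 27\right)\right)}{5}\right) = 38 \left(7 + 3 \cdot \frac{1}{5} \left(1 + 5 \cdot 34\right)\right) = 38 \left(7 + 3 \cdot \frac{1}{5} \left(1 + 170\right)\right) = 38 \left(7 + 3 \cdot \frac{1}{5} \cdot 171\right) = 38 \left(7 + \frac{513}{5}\right) = 38 \cdot \frac{548}{5} = \frac{20824}{5}$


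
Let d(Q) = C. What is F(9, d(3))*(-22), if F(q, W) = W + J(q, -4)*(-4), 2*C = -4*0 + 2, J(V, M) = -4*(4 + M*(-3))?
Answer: -5654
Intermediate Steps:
J(V, M) = -16 + 12*M (J(V, M) = -4*(4 - 3*M) = -16 + 12*M)
C = 1 (C = (-4*0 + 2)/2 = (0 + 2)/2 = (1/2)*2 = 1)
d(Q) = 1
F(q, W) = 256 + W (F(q, W) = W + (-16 + 12*(-4))*(-4) = W + (-16 - 48)*(-4) = W - 64*(-4) = W + 256 = 256 + W)
F(9, d(3))*(-22) = (256 + 1)*(-22) = 257*(-22) = -5654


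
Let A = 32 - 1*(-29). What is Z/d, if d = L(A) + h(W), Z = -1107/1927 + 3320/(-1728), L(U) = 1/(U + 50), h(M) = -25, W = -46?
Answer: 937469/9387216 ≈ 0.099867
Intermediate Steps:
A = 61 (A = 32 + 29 = 61)
L(U) = 1/(50 + U)
Z = -25337/10152 (Z = -1107*1/1927 + 3320*(-1/1728) = -27/47 - 415/216 = -25337/10152 ≈ -2.4958)
d = -2774/111 (d = 1/(50 + 61) - 25 = 1/111 - 25 = -2774/111 ≈ -24.991)
Z/d = -25337/(10152*(-2774/111)) = -25337/10152*(-111/2774) = 937469/9387216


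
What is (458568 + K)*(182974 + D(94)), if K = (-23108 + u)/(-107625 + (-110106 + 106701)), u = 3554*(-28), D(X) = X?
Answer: 932089397686088/11103 ≈ 8.3949e+10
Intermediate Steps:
u = -99512
K = 12262/11103 (K = (-23108 - 99512)/(-107625 + (-110106 + 106701)) = -122620/(-107625 - 3405) = -122620/(-111030) = -122620*(-1/111030) = 12262/11103 ≈ 1.1044)
(458568 + K)*(182974 + D(94)) = (458568 + 12262/11103)*(182974 + 94) = (5091492766/11103)*183068 = 932089397686088/11103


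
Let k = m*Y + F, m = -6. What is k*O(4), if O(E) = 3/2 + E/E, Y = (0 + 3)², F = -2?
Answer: -140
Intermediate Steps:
Y = 9 (Y = 3² = 9)
O(E) = 5/2 (O(E) = 3*(½) + 1 = 3/2 + 1 = 5/2)
k = -56 (k = -6*9 - 2 = -54 - 2 = -56)
k*O(4) = -56*5/2 = -140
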